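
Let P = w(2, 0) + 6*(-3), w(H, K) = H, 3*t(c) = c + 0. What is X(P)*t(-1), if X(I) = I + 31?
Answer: -5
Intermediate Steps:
t(c) = c/3 (t(c) = (c + 0)/3 = c/3)
P = -16 (P = 2 + 6*(-3) = 2 - 18 = -16)
X(I) = 31 + I
X(P)*t(-1) = (31 - 16)*((⅓)*(-1)) = 15*(-⅓) = -5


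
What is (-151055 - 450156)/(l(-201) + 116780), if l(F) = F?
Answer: -601211/116579 ≈ -5.1571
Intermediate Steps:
(-151055 - 450156)/(l(-201) + 116780) = (-151055 - 450156)/(-201 + 116780) = -601211/116579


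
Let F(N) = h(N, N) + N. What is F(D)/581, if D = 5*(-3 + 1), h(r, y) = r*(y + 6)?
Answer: 30/581 ≈ 0.051635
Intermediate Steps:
h(r, y) = r*(6 + y)
D = -10 (D = 5*(-2) = -10)
F(N) = N + N*(6 + N) (F(N) = N*(6 + N) + N = N + N*(6 + N))
F(D)/581 = -10*(7 - 10)/581 = -10*(-3)*(1/581) = 30*(1/581) = 30/581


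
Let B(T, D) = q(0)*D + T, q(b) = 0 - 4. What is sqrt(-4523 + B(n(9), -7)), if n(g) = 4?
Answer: 3*I*sqrt(499) ≈ 67.015*I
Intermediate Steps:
q(b) = -4
B(T, D) = T - 4*D (B(T, D) = -4*D + T = T - 4*D)
sqrt(-4523 + B(n(9), -7)) = sqrt(-4523 + (4 - 4*(-7))) = sqrt(-4523 + (4 + 28)) = sqrt(-4523 + 32) = sqrt(-4491) = 3*I*sqrt(499)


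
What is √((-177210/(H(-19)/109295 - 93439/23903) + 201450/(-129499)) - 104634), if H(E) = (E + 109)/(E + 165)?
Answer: I*√1170548087676382543577682086049/4442806496849 ≈ 243.52*I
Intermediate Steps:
H(E) = (109 + E)/(165 + E)
√((-177210/(H(-19)/109295 - 93439/23903) + 201450/(-129499)) - 104634) = √((-177210/(((109 - 19)/(165 - 19))/109295 - 93439/23903) + 201450/(-129499)) - 104634) = √((-177210/((90/146)*(1/109295) - 93439*1/23903) + 201450*(-1/129499)) - 104634) = √((-177210/(((1/146)*90)*(1/109295) - 43/11) - 201450/129499) - 104634) = √((-177210/((45/73)*(1/109295) - 43/11) - 201450/129499) - 104634) = √((-177210/(9/1595707 - 43/11) - 201450/129499) - 104634) = √((-177210/(-68615302/17552777) - 201450/129499) - 104634) = √((-177210*(-17552777/68615302) - 201450/129499) - 104634) = √((1555263806085/34307651 - 201450/129499) - 104634) = √(201398196347907465/4442806496849 - 104634) = √(-263470418643390801/4442806496849) = I*√1170548087676382543577682086049/4442806496849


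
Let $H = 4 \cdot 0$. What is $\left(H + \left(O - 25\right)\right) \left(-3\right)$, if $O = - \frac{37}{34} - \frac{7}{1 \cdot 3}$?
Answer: $\frac{2899}{34} \approx 85.265$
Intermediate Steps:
$H = 0$
$O = - \frac{349}{102}$ ($O = \left(-37\right) \frac{1}{34} - \frac{7}{3} = - \frac{37}{34} - \frac{7}{3} = - \frac{349}{102} \approx -3.4216$)
$\left(H + \left(O - 25\right)\right) \left(-3\right) = \left(0 - \frac{2899}{102}\right) \left(-3\right) = \left(- \frac{2899}{102}\right) \left(-3\right) = \frac{2899}{34}$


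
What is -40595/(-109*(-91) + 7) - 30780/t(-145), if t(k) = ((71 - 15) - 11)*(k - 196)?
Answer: -7053511/3384766 ≈ -2.0839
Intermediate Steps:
t(k) = -8820 + 45*k (t(k) = (56 - 11)*(-196 + k) = 45*(-196 + k) = -8820 + 45*k)
-40595/(-109*(-91) + 7) - 30780/t(-145) = -40595/(-109*(-91) + 7) - 30780/(-8820 + 45*(-145)) = -40595/(9919 + 7) - 30780/(-8820 - 6525) = -40595/9926 - 30780/(-15345) = -40595*1/9926 - 30780*(-1/15345) = -40595/9926 + 684/341 = -7053511/3384766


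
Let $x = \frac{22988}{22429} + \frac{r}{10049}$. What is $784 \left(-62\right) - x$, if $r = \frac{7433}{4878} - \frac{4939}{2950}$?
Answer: $- \frac{39414269976073317383}{810842637773025} \approx -48609.0$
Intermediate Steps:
$r = - \frac{541273}{3597525}$ ($r = 7433 \cdot \frac{1}{4878} - \frac{4939}{2950} = \frac{7433}{4878} - \frac{4939}{2950} = - \frac{541273}{3597525} \approx -0.15046$)
$x = \frac{831039202118183}{810842637773025}$ ($x = \frac{22988}{22429} - \frac{541273}{3597525 \cdot 10049} = 22988 \cdot \frac{1}{22429} - \frac{541273}{36151528725} = \frac{22988}{22429} - \frac{541273}{36151528725} = \frac{831039202118183}{810842637773025} \approx 1.0249$)
$784 \left(-62\right) - x = 784 \left(-62\right) - \frac{831039202118183}{810842637773025} = -48608 - \frac{831039202118183}{810842637773025} = - \frac{39414269976073317383}{810842637773025}$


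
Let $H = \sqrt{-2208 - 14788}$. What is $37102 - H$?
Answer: $37102 - 2 i \sqrt{4249} \approx 37102.0 - 130.37 i$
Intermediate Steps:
$H = 2 i \sqrt{4249}$ ($H = \sqrt{-16996} = 2 i \sqrt{4249} \approx 130.37 i$)
$37102 - H = 37102 - 2 i \sqrt{4249}$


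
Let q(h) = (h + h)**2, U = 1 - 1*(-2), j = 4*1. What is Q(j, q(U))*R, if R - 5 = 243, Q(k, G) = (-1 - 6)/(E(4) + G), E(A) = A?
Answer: -217/5 ≈ -43.400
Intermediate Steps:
j = 4
U = 3 (U = 1 + 2 = 3)
q(h) = 4*h**2 (q(h) = (2*h)**2 = 4*h**2)
Q(k, G) = -7/(4 + G) (Q(k, G) = (-1 - 6)/(4 + G) = -7/(4 + G))
R = 248 (R = 5 + 243 = 248)
Q(j, q(U))*R = -7/(4 + 4*3**2)*248 = -7/(4 + 4*9)*248 = -7/(4 + 36)*248 = -7/40*248 = -217/5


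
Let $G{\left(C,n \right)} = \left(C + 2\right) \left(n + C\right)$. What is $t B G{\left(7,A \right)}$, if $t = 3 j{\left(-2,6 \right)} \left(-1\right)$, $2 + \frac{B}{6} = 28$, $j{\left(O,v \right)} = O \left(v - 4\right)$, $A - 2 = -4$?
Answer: $84240$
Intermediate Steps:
$A = -2$ ($A = 2 - 4 = -2$)
$G{\left(C,n \right)} = \left(2 + C\right) \left(C + n\right)$
$j{\left(O,v \right)} = O \left(-4 + v\right)$
$B = 156$ ($B = -12 + 6 \cdot 28 = -12 + 168 = 156$)
$t = 12$ ($t = 3 \left(- 2 \left(-4 + 6\right)\right) \left(-1\right) = 3 \left(\left(-2\right) 2\right) \left(-1\right) = 3 \left(-4\right) \left(-1\right) = \left(-12\right) \left(-1\right) = 12$)
$t B G{\left(7,A \right)} = 12 \cdot 156 \left(7^{2} + 2 \cdot 7 + 2 \left(-2\right) + 7 \left(-2\right)\right) = 1872 \left(49 + 14 - 4 - 14\right) = 1872 \cdot 45 = 84240$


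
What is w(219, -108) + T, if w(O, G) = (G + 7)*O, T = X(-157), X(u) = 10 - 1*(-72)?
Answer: -22037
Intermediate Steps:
X(u) = 82 (X(u) = 10 + 72 = 82)
T = 82
w(O, G) = O*(7 + G) (w(O, G) = (7 + G)*O = O*(7 + G))
w(219, -108) + T = 219*(7 - 108) + 82 = 219*(-101) + 82 = -22119 + 82 = -22037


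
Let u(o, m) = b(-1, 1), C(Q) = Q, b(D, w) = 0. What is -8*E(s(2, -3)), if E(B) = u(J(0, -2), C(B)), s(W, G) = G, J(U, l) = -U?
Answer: 0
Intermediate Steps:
u(o, m) = 0
E(B) = 0
-8*E(s(2, -3)) = -8*0 = 0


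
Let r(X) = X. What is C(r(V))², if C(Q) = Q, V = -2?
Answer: 4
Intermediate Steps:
C(r(V))² = (-2)² = 4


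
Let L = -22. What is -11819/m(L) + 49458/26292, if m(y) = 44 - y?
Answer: -12811705/72303 ≈ -177.19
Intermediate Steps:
-11819/m(L) + 49458/26292 = -11819/(44 - 1*(-22)) + 49458/26292 = -11819/(44 + 22) + 49458*(1/26292) = -11819/66 + 8243/4382 = -12811705/72303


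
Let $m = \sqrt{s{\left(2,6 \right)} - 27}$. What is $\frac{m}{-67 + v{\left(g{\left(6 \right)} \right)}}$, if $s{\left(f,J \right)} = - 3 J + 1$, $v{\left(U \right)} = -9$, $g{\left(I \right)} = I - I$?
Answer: $- \frac{i \sqrt{11}}{38} \approx - 0.08728 i$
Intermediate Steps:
$g{\left(I \right)} = 0$
$s{\left(f,J \right)} = 1 - 3 J$
$m = 2 i \sqrt{11}$ ($m = \sqrt{\left(1 - 18\right) - 27} = \sqrt{-17 - 27} = \sqrt{-44} = 2 i \sqrt{11} \approx 6.6332 i$)
$\frac{m}{-67 + v{\left(g{\left(6 \right)} \right)}} = \frac{2 i \sqrt{11}}{-67 - 9} = \frac{2 i \sqrt{11}}{-76} = 2 i \sqrt{11} \left(- \frac{1}{76}\right) = - \frac{i \sqrt{11}}{38}$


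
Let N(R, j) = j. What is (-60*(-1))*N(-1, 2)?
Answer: 120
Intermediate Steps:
(-60*(-1))*N(-1, 2) = -60*(-1)*2 = -10*(-6)*2 = 60*2 = 120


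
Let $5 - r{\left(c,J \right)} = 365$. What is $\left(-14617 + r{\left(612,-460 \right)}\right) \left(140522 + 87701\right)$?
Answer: $-3418095871$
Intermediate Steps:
$r{\left(c,J \right)} = -360$ ($r{\left(c,J \right)} = 5 - 365 = -360$)
$\left(-14617 + r{\left(612,-460 \right)}\right) \left(140522 + 87701\right) = \left(-14617 - 360\right) \left(140522 + 87701\right) = \left(-14977\right) 228223 = -3418095871$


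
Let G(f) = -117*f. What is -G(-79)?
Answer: -9243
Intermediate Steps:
-G(-79) = -(-117)*(-79) = -1*9243 = -9243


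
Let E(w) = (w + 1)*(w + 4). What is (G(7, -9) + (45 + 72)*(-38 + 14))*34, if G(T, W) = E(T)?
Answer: -92480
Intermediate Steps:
E(w) = (1 + w)*(4 + w)
G(T, W) = 4 + T² + 5*T
(G(7, -9) + (45 + 72)*(-38 + 14))*34 = ((4 + 7² + 5*7) + (45 + 72)*(-38 + 14))*34 = ((4 + 49 + 35) + 117*(-24))*34 = (88 - 2808)*34 = -2720*34 = -92480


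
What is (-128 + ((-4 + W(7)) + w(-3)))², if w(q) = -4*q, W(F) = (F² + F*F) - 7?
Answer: 841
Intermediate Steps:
W(F) = -7 + 2*F² (W(F) = (F² + F²) - 7 = 2*F² - 7 = -7 + 2*F²)
(-128 + ((-4 + W(7)) + w(-3)))² = (-128 + ((-4 + (-7 + 2*7²)) - 4*(-3)))² = (-128 + ((-4 + (-7 + 2*49)) + 12))² = (-128 + ((-4 + (-7 + 98)) + 12))² = (-128 + ((-4 + 91) + 12))² = (-128 + (87 + 12))² = (-128 + 99)² = (-29)² = 841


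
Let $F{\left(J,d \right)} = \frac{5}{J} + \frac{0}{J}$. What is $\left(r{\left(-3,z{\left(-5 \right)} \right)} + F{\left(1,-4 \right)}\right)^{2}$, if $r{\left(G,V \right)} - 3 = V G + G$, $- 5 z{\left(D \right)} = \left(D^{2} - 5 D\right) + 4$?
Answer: $\frac{34969}{25} \approx 1398.8$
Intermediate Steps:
$z{\left(D \right)} = - \frac{4}{5} + D - \frac{D^{2}}{5}$ ($z{\left(D \right)} = - \frac{\left(D^{2} - 5 D\right) + 4}{5} = - \frac{4 + D^{2} - 5 D}{5} = - \frac{4}{5} + D - \frac{D^{2}}{5}$)
$F{\left(J,d \right)} = \frac{5}{J}$ ($F{\left(J,d \right)} = \frac{5}{J} + 0 = \frac{5}{J}$)
$r{\left(G,V \right)} = 3 + G + G V$ ($r{\left(G,V \right)} = 3 + \left(V G + G\right) = 3 + \left(G V + G\right) = 3 + \left(G + G V\right) = 3 + G + G V$)
$\left(r{\left(-3,z{\left(-5 \right)} \right)} + F{\left(1,-4 \right)}\right)^{2} = \left(\left(3 - 3 - 3 \left(- \frac{4}{5} - 5 - \frac{\left(-5\right)^{2}}{5}\right)\right) + \frac{5}{1}\right)^{2} = \left(\left(3 - 3 - 3 \left(- \frac{4}{5} - 5 - 5\right)\right) + 5 \cdot 1\right)^{2} = \left(\left(3 - 3 - 3 \left(- \frac{4}{5} - 5 - 5\right)\right) + 5\right)^{2} = \left(\left(3 - 3 - - \frac{162}{5}\right) + 5\right)^{2} = \left(\left(3 - 3 + \frac{162}{5}\right) + 5\right)^{2} = \left(\frac{162}{5} + 5\right)^{2} = \left(\frac{187}{5}\right)^{2} = \frac{34969}{25}$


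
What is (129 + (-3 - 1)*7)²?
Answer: 10201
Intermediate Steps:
(129 + (-3 - 1)*7)² = (129 - 4*7)² = (129 - 28)² = 101² = 10201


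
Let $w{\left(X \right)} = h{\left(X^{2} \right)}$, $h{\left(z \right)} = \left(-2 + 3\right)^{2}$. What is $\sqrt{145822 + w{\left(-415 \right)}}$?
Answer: $\sqrt{145823} \approx 381.87$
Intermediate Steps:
$h{\left(z \right)} = 1$ ($h{\left(z \right)} = 1^{2} = 1$)
$w{\left(X \right)} = 1$
$\sqrt{145822 + w{\left(-415 \right)}} = \sqrt{145822 + 1} = \sqrt{145823}$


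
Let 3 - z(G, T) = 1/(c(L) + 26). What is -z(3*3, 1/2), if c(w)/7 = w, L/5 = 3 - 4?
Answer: -28/9 ≈ -3.1111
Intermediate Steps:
L = -5 (L = 5*(3 - 4) = 5*(-1) = -5)
c(w) = 7*w
z(G, T) = 28/9 (z(G, T) = 3 - 1/(7*(-5) + 26) = 3 - 1/(-35 + 26) = 3 - 1/(-9) = 3 - 1*(-⅑) = 3 + ⅑ = 28/9)
-z(3*3, 1/2) = -1*28/9 = -28/9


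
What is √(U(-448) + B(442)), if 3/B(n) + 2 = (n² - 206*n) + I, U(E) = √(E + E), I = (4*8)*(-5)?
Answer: √(12498 + 3471111200*I*√14)/20830 ≈ 3.8687 + 3.8687*I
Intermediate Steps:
I = -160 (I = 32*(-5) = -160)
U(E) = √2*√E (U(E) = √(2*E) = √2*√E)
B(n) = 3/(-162 + n² - 206*n) (B(n) = 3/(-2 + ((n² - 206*n) - 160)) = 3/(-2 + (-160 + n² - 206*n)) = 3/(-162 + n² - 206*n))
√(U(-448) + B(442)) = √(√2*√(-448) + 3/(-162 + 442² - 206*442)) = √(√2*(8*I*√7) + 3/(-162 + 195364 - 91052)) = √(8*I*√14 + 3/104150) = √(3/104150 + 8*I*√14)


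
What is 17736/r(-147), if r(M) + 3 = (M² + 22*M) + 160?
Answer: 4434/4633 ≈ 0.95705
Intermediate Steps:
r(M) = 157 + M² + 22*M (r(M) = -3 + ((M² + 22*M) + 160) = -3 + (160 + M² + 22*M) = 157 + M² + 22*M)
17736/r(-147) = 17736/(157 + (-147)² + 22*(-147)) = 17736/(157 + 21609 - 3234) = 17736/18532 = 17736*(1/18532) = 4434/4633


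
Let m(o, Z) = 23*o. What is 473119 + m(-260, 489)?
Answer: 467139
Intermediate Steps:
473119 + m(-260, 489) = 473119 + 23*(-260) = 473119 - 5980 = 467139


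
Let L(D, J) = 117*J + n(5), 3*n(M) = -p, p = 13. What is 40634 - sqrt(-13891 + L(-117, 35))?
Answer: 40634 - I*sqrt(88203)/3 ≈ 40634.0 - 98.997*I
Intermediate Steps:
n(M) = -13/3 (n(M) = (-1*13)/3 = (1/3)*(-13) = -13/3)
L(D, J) = -13/3 + 117*J (L(D, J) = 117*J - 13/3 = -13/3 + 117*J)
40634 - sqrt(-13891 + L(-117, 35)) = 40634 - sqrt(-13891 + (-13/3 + 117*35)) = 40634 - sqrt(-13891 + (-13/3 + 4095)) = 40634 - sqrt(-13891 + 12272/3) = 40634 - sqrt(-29401/3) = 40634 - I*sqrt(88203)/3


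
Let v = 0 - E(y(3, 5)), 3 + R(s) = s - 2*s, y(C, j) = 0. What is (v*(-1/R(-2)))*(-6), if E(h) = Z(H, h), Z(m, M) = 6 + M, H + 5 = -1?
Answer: 36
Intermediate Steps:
H = -6 (H = -5 - 1 = -6)
E(h) = 6 + h
R(s) = -3 - s (R(s) = -3 + (s - 2*s) = -3 - s)
v = -6 (v = 0 - (6 + 0) = 0 - 1*6 = 0 - 6 = -6)
(v*(-1/R(-2)))*(-6) = -(-6)/(-3 - 1*(-2))*(-6) = -(-6)/(-3 + 2)*(-6) = -(-6)/(-1)*(-6) = -(-6)*(-1)*(-6) = -6*1*(-6) = -6*(-6) = 36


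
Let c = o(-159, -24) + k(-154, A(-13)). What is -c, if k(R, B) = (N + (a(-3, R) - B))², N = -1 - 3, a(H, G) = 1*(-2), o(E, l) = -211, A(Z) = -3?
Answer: 202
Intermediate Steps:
a(H, G) = -2
N = -4 (N = -1 - 1*3 = -1 - 3 = -4)
k(R, B) = (-6 - B)² (k(R, B) = (-4 + (-2 - B))² = (-6 - B)²)
c = -202 (c = -211 + (6 - 3)² = -211 + 3² = -211 + 9 = -202)
-c = -1*(-202) = 202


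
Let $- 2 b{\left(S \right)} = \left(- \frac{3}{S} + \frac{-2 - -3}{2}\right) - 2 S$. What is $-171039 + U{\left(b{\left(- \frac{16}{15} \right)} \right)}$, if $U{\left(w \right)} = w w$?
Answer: $- \frac{39405677351}{230400} \approx -1.7103 \cdot 10^{5}$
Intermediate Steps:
$b{\left(S \right)} = - \frac{1}{4} + S + \frac{3}{2 S}$ ($b{\left(S \right)} = - \frac{\left(- \frac{3}{S} + \frac{-2 - -3}{2}\right) - 2 S}{2} = - \frac{\left(- \frac{3}{S} + \left(-2 + 3\right) \frac{1}{2}\right) - 2 S}{2} = - \frac{\left(- \frac{3}{S} + 1 \cdot \frac{1}{2}\right) - 2 S}{2} = - \frac{\left(- \frac{3}{S} + \frac{1}{2}\right) - 2 S}{2} = - \frac{\left(\frac{1}{2} - \frac{3}{S}\right) - 2 S}{2} = - \frac{\frac{1}{2} - \frac{3}{S} - 2 S}{2} = - \frac{1}{4} + S + \frac{3}{2 S}$)
$U{\left(w \right)} = w^{2}$
$-171039 + U{\left(b{\left(- \frac{16}{15} \right)} \right)} = -171039 + \left(- \frac{1}{4} - \frac{16}{15} + \frac{3}{2 \left(- \frac{16}{15}\right)}\right)^{2} = -171039 + \left(- \frac{1}{4} - \frac{16}{15} + \frac{3}{2} \left(- \frac{15}{16}\right)\right)^{2} = -171039 + \left(- \frac{1}{4} - \frac{16}{15} - \frac{45}{32}\right)^{2} = -171039 + \left(- \frac{1307}{480}\right)^{2} = -171039 + \frac{1708249}{230400} = - \frac{39405677351}{230400}$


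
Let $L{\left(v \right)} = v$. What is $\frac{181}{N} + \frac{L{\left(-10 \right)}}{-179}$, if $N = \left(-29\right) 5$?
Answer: $- \frac{30949}{25955} \approx -1.1924$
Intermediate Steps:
$N = -145$
$\frac{181}{N} + \frac{L{\left(-10 \right)}}{-179} = \frac{181}{-145} - \frac{10}{-179} = 181 \left(- \frac{1}{145}\right) - - \frac{10}{179} = - \frac{181}{145} + \frac{10}{179} = - \frac{30949}{25955}$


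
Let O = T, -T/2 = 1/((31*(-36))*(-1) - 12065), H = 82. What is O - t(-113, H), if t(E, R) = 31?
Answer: -339417/10949 ≈ -31.000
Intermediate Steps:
T = 2/10949 (T = -2/((31*(-36))*(-1) - 12065) = -2/(-1116*(-1) - 12065) = -2/(1116 - 12065) = -2/(-10949) = -2*(-1/10949) = 2/10949 ≈ 0.00018266)
O = 2/10949 ≈ 0.00018266
O - t(-113, H) = 2/10949 - 1*31 = 2/10949 - 31 = -339417/10949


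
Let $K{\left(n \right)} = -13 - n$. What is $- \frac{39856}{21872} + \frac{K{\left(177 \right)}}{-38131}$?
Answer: $- \frac{94724591}{52125077} \approx -1.8173$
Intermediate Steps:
$- \frac{39856}{21872} + \frac{K{\left(177 \right)}}{-38131} = - \frac{39856}{21872} + \frac{-13 - 177}{-38131} = \left(-39856\right) \frac{1}{21872} + \left(-13 - 177\right) \left(- \frac{1}{38131}\right) = - \frac{2491}{1367} - - \frac{190}{38131} = - \frac{2491}{1367} + \frac{190}{38131} = - \frac{94724591}{52125077}$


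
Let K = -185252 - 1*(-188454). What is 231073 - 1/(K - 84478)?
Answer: 18780689149/81276 ≈ 2.3107e+5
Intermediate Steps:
K = 3202 (K = -185252 + 188454 = 3202)
231073 - 1/(K - 84478) = 231073 - 1/(3202 - 84478) = 231073 - 1/(-81276) = 231073 - 1*(-1/81276) = 231073 + 1/81276 = 18780689149/81276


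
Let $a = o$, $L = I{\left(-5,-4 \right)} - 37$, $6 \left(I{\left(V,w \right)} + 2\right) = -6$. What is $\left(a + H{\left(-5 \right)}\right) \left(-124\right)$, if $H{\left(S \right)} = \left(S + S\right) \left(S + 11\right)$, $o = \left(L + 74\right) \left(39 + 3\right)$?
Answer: $-169632$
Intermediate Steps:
$I{\left(V,w \right)} = -3$ ($I{\left(V,w \right)} = -2 + \frac{1}{6} \left(-6\right) = -2 - 1 = -3$)
$L = -40$ ($L = -3 - 37 = -40$)
$o = 1428$ ($o = \left(-40 + 74\right) \left(39 + 3\right) = 34 \cdot 42 = 1428$)
$H{\left(S \right)} = 2 S \left(11 + S\right)$
$a = 1428$
$\left(a + H{\left(-5 \right)}\right) \left(-124\right) = \left(1428 + 2 \left(-5\right) \left(11 - 5\right)\right) \left(-124\right) = \left(1428 + 2 \left(-5\right) 6\right) \left(-124\right) = \left(1428 - 60\right) \left(-124\right) = 1368 \left(-124\right) = -169632$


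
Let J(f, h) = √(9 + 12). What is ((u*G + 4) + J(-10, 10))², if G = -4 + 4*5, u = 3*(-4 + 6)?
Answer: (100 + √21)² ≈ 10938.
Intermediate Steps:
J(f, h) = √21
u = 6 (u = 3*2 = 6)
G = 16 (G = -4 + 20 = 16)
((u*G + 4) + J(-10, 10))² = ((6*16 + 4) + √21)² = ((96 + 4) + √21)² = (100 + √21)²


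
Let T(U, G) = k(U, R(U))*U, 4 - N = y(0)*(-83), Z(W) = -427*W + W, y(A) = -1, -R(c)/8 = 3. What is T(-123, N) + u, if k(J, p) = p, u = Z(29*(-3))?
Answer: 40014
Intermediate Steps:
R(c) = -24 (R(c) = -8*3 = -24)
Z(W) = -426*W
u = 37062 (u = -12354*(-3) = -426*(-87) = 37062)
N = -79 (N = 4 - (-1)*(-83) = 4 - 1*83 = 4 - 83 = -79)
T(U, G) = -24*U
T(-123, N) + u = -24*(-123) + 37062 = 2952 + 37062 = 40014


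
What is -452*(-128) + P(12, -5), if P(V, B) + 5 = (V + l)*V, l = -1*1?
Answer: 57983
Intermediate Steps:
l = -1
P(V, B) = -5 + V*(-1 + V) (P(V, B) = -5 + (V - 1)*V = -5 + (-1 + V)*V = -5 + V*(-1 + V))
-452*(-128) + P(12, -5) = -452*(-128) + (-5 + 12**2 - 1*12) = 57856 + (-5 + 144 - 12) = 57856 + 127 = 57983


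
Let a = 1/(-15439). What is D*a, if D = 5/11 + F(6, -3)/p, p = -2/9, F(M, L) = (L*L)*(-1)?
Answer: -901/339658 ≈ -0.0026527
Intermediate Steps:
F(M, L) = -L² (F(M, L) = L²*(-1) = -L²)
p = -2/9 (p = (⅑)*(-2) = -2/9 ≈ -0.22222)
D = 901/22 (D = 5/11 + (-1*(-3)²)/(-2/9) = 5*(1/11) - 1*9*(-9/2) = 5/11 - 9*(-9/2) = 5/11 + 81/2 = 901/22 ≈ 40.955)
a = -1/15439 ≈ -6.4771e-5
D*a = (901/22)*(-1/15439) = -901/339658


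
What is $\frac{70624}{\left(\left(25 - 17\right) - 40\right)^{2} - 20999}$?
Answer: $- \frac{70624}{19975} \approx -3.5356$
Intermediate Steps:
$\frac{70624}{\left(\left(25 - 17\right) - 40\right)^{2} - 20999} = \frac{70624}{\left(8 - 40\right)^{2} - 20999} = \frac{70624}{\left(-32\right)^{2} - 20999} = \frac{70624}{1024 - 20999} = \frac{70624}{-19975} = 70624 \left(- \frac{1}{19975}\right) = - \frac{70624}{19975}$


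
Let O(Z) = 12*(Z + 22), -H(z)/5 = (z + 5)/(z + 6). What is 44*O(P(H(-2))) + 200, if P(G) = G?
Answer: 9836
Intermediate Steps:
H(z) = -5*(5 + z)/(6 + z) (H(z) = -5*(z + 5)/(z + 6) = -5*(5 + z)/(6 + z))
O(Z) = 264 + 12*Z (O(Z) = 12*(22 + Z) = 264 + 12*Z)
44*O(P(H(-2))) + 200 = 44*(264 + 12*(5*(-5 - 1*(-2))/(6 - 2))) + 200 = 44*(264 + 12*(5*(-5 + 2)/4)) + 200 = 44*(264 + 12*(5*(¼)*(-3))) + 200 = 44*(264 + 12*(-15/4)) + 200 = 44*(264 - 45) + 200 = 44*219 + 200 = 9636 + 200 = 9836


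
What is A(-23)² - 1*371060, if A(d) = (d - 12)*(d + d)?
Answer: 2221040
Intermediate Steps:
A(d) = 2*d*(-12 + d) (A(d) = (-12 + d)*(2*d) = 2*d*(-12 + d))
A(-23)² - 1*371060 = (2*(-23)*(-12 - 23))² - 1*371060 = (2*(-23)*(-35))² - 371060 = 1610² - 371060 = 2592100 - 371060 = 2221040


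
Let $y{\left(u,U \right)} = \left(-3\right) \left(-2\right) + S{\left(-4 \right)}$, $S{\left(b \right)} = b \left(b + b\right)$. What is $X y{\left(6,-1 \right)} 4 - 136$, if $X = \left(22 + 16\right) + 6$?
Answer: $6552$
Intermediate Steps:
$S{\left(b \right)} = 2 b^{2}$ ($S{\left(b \right)} = b 2 b = 2 b^{2}$)
$y{\left(u,U \right)} = 38$ ($y{\left(u,U \right)} = \left(-3\right) \left(-2\right) + 2 \left(-4\right)^{2} = 6 + 2 \cdot 16 = 6 + 32 = 38$)
$X = 44$ ($X = 38 + 6 = 44$)
$X y{\left(6,-1 \right)} 4 - 136 = 44 \cdot 38 \cdot 4 - 136 = 44 \cdot 152 - 136 = 6688 - 136 = 6552$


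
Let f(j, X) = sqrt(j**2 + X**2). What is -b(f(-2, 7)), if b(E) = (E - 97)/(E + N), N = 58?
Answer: 5679/3311 - 155*sqrt(53)/3311 ≈ 1.3744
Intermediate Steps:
f(j, X) = sqrt(X**2 + j**2)
b(E) = (-97 + E)/(58 + E) (b(E) = (E - 97)/(E + 58) = (-97 + E)/(58 + E))
-b(f(-2, 7)) = -(-97 + sqrt(7**2 + (-2)**2))/(58 + sqrt(7**2 + (-2)**2)) = -(-97 + sqrt(49 + 4))/(58 + sqrt(49 + 4)) = -(-97 + sqrt(53))/(58 + sqrt(53))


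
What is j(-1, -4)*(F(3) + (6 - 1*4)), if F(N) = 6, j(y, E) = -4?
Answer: -32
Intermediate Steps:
j(-1, -4)*(F(3) + (6 - 1*4)) = -4*(6 + (6 - 1*4)) = -4*(6 + (6 - 4)) = -4*(6 + 2) = -4*8 = -32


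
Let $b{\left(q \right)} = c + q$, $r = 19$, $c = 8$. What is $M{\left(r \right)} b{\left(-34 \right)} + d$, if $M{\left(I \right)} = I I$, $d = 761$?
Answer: $-8625$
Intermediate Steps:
$b{\left(q \right)} = 8 + q$
$M{\left(I \right)} = I^{2}$
$M{\left(r \right)} b{\left(-34 \right)} + d = 19^{2} \left(8 - 34\right) + 761 = 361 \left(-26\right) + 761 = -9386 + 761 = -8625$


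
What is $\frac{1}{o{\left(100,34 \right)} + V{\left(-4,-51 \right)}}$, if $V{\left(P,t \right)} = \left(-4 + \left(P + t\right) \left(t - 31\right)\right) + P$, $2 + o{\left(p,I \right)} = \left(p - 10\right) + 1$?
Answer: $\frac{1}{4591} \approx 0.00021782$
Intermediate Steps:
$o{\left(p,I \right)} = -11 + p$ ($o{\left(p,I \right)} = -2 + \left(\left(p - 10\right) + 1\right) = -2 + \left(\left(-10 + p\right) + 1\right) = -2 + \left(-9 + p\right) = -11 + p$)
$V{\left(P,t \right)} = -4 + P + \left(-31 + t\right) \left(P + t\right)$ ($V{\left(P,t \right)} = \left(-4 + \left(P + t\right) \left(-31 + t\right)\right) + P = \left(-4 + \left(-31 + t\right) \left(P + t\right)\right) + P = -4 + P + \left(-31 + t\right) \left(P + t\right)$)
$\frac{1}{o{\left(100,34 \right)} + V{\left(-4,-51 \right)}} = \frac{1}{\left(-11 + 100\right) - \left(-1901 - 2601\right)} = \frac{1}{89 + \left(-4 + 2601 + 1581 + 120 + 204\right)} = \frac{1}{89 + 4502} = \frac{1}{4591}$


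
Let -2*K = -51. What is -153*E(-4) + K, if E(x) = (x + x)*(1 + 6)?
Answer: 17187/2 ≈ 8593.5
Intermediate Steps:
K = 51/2 (K = -1/2*(-51) = 51/2 ≈ 25.500)
E(x) = 14*x (E(x) = (2*x)*7 = 14*x)
-153*E(-4) + K = -2142*(-4) + 51/2 = -153*(-56) + 51/2 = 8568 + 51/2 = 17187/2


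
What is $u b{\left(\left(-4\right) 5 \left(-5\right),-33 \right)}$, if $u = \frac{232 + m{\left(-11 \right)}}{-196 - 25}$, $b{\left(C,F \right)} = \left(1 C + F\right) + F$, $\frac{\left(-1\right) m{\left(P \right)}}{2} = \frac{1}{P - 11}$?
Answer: $- \frac{5106}{143} \approx -35.706$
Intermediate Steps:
$m{\left(P \right)} = - \frac{2}{-11 + P}$ ($m{\left(P \right)} = - \frac{2}{P - 11} = - \frac{2}{-11 + P}$)
$b{\left(C,F \right)} = C + 2 F$ ($b{\left(C,F \right)} = \left(C + F\right) + F = C + 2 F$)
$u = - \frac{2553}{2431}$ ($u = \frac{232 - \frac{2}{-11 - 11}}{-196 - 25} = \frac{232 - \frac{2}{-22}}{-221} = \left(232 - - \frac{1}{11}\right) \left(- \frac{1}{221}\right) = \left(232 + \frac{1}{11}\right) \left(- \frac{1}{221}\right) = \frac{2553}{11} \left(- \frac{1}{221}\right) = - \frac{2553}{2431} \approx -1.0502$)
$u b{\left(\left(-4\right) 5 \left(-5\right),-33 \right)} = - \frac{2553 \left(\left(-4\right) 5 \left(-5\right) + 2 \left(-33\right)\right)}{2431} = - \frac{2553 \left(\left(-20\right) \left(-5\right) - 66\right)}{2431} = - \frac{2553 \left(100 - 66\right)}{2431} = \left(- \frac{2553}{2431}\right) 34 = - \frac{5106}{143}$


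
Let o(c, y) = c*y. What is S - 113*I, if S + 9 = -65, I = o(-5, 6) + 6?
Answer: 2638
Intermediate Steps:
I = -24 (I = -5*6 + 6 = -30 + 6 = -24)
S = -74 (S = -9 - 65 = -74)
S - 113*I = -74 - 113*(-24) = -74 + 2712 = 2638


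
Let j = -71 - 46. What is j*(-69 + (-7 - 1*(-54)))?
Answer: 2574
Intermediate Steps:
j = -117
j*(-69 + (-7 - 1*(-54))) = -117*(-69 + (-7 - 1*(-54))) = -117*(-69 + (-7 + 54)) = -117*(-69 + 47) = -117*(-22) = 2574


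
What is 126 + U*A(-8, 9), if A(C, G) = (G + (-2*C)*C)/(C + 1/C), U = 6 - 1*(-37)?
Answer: 49126/65 ≈ 755.78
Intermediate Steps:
U = 43 (U = 6 + 37 = 43)
A(C, G) = (G - 2*C²)/(C + 1/C)
126 + U*A(-8, 9) = 126 + 43*(-8*(9 - 2*(-8)²)/(1 + (-8)²)) = 126 + 43*(-8*(9 - 2*64)/(1 + 64)) = 126 + 43*(-8*(9 - 128)/65) = 126 + 43*(-8*1/65*(-119)) = 126 + 43*(952/65) = 126 + 40936/65 = 49126/65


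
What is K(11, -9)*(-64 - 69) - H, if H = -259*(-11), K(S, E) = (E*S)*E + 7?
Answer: -122283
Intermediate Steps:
K(S, E) = 7 + S*E**2 (K(S, E) = S*E**2 + 7 = 7 + S*E**2)
H = 2849
K(11, -9)*(-64 - 69) - H = (7 + 11*(-9)**2)*(-64 - 69) - 1*2849 = (7 + 11*81)*(-133) - 2849 = (7 + 891)*(-133) - 2849 = 898*(-133) - 2849 = -119434 - 2849 = -122283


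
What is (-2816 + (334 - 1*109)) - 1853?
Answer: -4444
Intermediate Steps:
(-2816 + (334 - 1*109)) - 1853 = (-2816 + (334 - 109)) - 1853 = (-2816 + 225) - 1853 = -2591 - 1853 = -4444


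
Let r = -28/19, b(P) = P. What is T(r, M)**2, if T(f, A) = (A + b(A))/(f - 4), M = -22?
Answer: 43681/676 ≈ 64.617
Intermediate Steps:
r = -28/19 (r = -28*1/19 = -28/19 ≈ -1.4737)
T(f, A) = 2*A/(-4 + f) (T(f, A) = (A + A)/(f - 4) = (2*A)/(-4 + f) = 2*A/(-4 + f))
T(r, M)**2 = (2*(-22)/(-4 - 28/19))**2 = (2*(-22)/(-104/19))**2 = (2*(-22)*(-19/104))**2 = (209/26)**2 = 43681/676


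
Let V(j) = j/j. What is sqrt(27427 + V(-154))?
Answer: 2*sqrt(6857) ≈ 165.61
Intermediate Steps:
V(j) = 1
sqrt(27427 + V(-154)) = sqrt(27427 + 1) = sqrt(27428) = 2*sqrt(6857)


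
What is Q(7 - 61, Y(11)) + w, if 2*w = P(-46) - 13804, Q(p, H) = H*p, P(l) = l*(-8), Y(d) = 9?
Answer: -7204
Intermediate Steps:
P(l) = -8*l
w = -6718 (w = (-8*(-46) - 13804)/2 = (368 - 13804)/2 = (1/2)*(-13436) = -6718)
Q(7 - 61, Y(11)) + w = 9*(7 - 61) - 6718 = 9*(-54) - 6718 = -486 - 6718 = -7204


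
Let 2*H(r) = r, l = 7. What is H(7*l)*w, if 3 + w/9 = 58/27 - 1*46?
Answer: -61985/6 ≈ -10331.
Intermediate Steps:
H(r) = r/2
w = -1265/3 (w = -27 + 9*(58/27 - 1*46) = -27 + 9*(58*(1/27) - 46) = -27 + 9*(58/27 - 46) = -27 + 9*(-1184/27) = -27 - 1184/3 = -1265/3 ≈ -421.67)
H(7*l)*w = ((7*7)/2)*(-1265/3) = ((½)*49)*(-1265/3) = (49/2)*(-1265/3) = -61985/6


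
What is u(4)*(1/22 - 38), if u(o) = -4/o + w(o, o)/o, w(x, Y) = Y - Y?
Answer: 835/22 ≈ 37.955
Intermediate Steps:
w(x, Y) = 0
u(o) = -4/o (u(o) = -4/o + 0/o = -4/o + 0 = -4/o)
u(4)*(1/22 - 38) = (-4/4)*(1/22 - 38) = (-4*¼)*(1/22 - 38) = -1*(-835/22) = 835/22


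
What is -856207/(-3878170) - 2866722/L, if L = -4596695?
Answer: 3010671538921/3565352929630 ≈ 0.84442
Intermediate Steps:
-856207/(-3878170) - 2866722/L = -856207/(-3878170) - 2866722/(-4596695) = -856207*(-1/3878170) - 2866722*(-1/4596695) = 856207/3878170 + 2866722/4596695 = 3010671538921/3565352929630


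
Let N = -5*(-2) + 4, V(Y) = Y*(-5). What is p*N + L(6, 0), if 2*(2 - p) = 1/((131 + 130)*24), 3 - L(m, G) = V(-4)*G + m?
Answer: 156593/6264 ≈ 24.999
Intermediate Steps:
V(Y) = -5*Y
L(m, G) = 3 - m - 20*G (L(m, G) = 3 - ((-5*(-4))*G + m) = 3 - (20*G + m) = 3 - (m + 20*G) = 3 + (-m - 20*G) = 3 - m - 20*G)
N = 14 (N = 10 + 4 = 14)
p = 25055/12528 (p = 2 - 1/(2*(131 + 130)*24) = 2 - 1/(2*261*24) = 2 - 1/(522*24) = 2 - 1/2*1/6264 = 2 - 1/12528 = 25055/12528 ≈ 1.9999)
p*N + L(6, 0) = (25055/12528)*14 + (3 - 1*6 - 20*0) = 175385/6264 + (3 - 6 + 0) = 175385/6264 - 3 = 156593/6264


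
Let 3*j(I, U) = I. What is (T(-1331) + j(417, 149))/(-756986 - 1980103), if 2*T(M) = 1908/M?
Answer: -184055/3643065459 ≈ -5.0522e-5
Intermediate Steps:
j(I, U) = I/3
T(M) = 954/M (T(M) = (1908/M)/2 = 954/M)
(T(-1331) + j(417, 149))/(-756986 - 1980103) = (954/(-1331) + (⅓)*417)/(-756986 - 1980103) = (954*(-1/1331) + 139)/(-2737089) = (-954/1331 + 139)*(-1/2737089) = (184055/1331)*(-1/2737089) = -184055/3643065459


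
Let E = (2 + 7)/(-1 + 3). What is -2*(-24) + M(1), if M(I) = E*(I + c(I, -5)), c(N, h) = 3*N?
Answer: 66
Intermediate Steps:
E = 9/2 ≈ 4.5000
M(I) = 18*I (M(I) = 9*(I + 3*I)/2 = 9*(4*I)/2 = 18*I)
-2*(-24) + M(1) = -2*(-24) + 18*1 = 48 + 18 = 66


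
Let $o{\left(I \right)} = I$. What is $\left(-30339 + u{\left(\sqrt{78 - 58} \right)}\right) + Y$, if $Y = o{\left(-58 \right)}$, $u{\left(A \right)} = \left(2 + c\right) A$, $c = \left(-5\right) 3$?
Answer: $-30397 - 26 \sqrt{5} \approx -30455.0$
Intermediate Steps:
$c = -15$
$u{\left(A \right)} = - 13 A$ ($u{\left(A \right)} = \left(2 - 15\right) A = - 13 A$)
$Y = -58$
$\left(-30339 + u{\left(\sqrt{78 - 58} \right)}\right) + Y = \left(-30339 - 13 \sqrt{78 - 58}\right) - 58 = \left(-30339 - 13 \sqrt{20}\right) - 58 = \left(-30339 - 13 \cdot 2 \sqrt{5}\right) - 58 = \left(-30339 - 26 \sqrt{5}\right) - 58 = -30397 - 26 \sqrt{5}$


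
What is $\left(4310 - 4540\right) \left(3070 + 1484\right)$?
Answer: $-1047420$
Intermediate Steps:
$\left(4310 - 4540\right) \left(3070 + 1484\right) = \left(-230\right) 4554 = -1047420$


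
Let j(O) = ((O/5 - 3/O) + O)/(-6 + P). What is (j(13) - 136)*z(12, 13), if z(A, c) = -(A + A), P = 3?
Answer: 220152/65 ≈ 3387.0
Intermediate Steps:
z(A, c) = -2*A
j(O) = 1/O - 2*O/5 (j(O) = ((O/5 - 3/O) + O)/(-6 + 3) = ((O*(⅕) - 3/O) + O)/(-3) = ((O/5 - 3/O) + O)*(-⅓) = ((-3/O + O/5) + O)*(-⅓) = (-3/O + 6*O/5)*(-⅓) = 1/O - 2*O/5)
(j(13) - 136)*z(12, 13) = ((1/13 - ⅖*13) - 136)*(-2*12) = ((1/13 - 26/5) - 136)*(-24) = (-333/65 - 136)*(-24) = -9173/65*(-24) = 220152/65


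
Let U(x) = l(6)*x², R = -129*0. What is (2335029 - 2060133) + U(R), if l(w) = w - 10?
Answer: 274896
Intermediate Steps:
R = 0
l(w) = -10 + w
U(x) = -4*x² (U(x) = (-10 + 6)*x² = -4*x²)
(2335029 - 2060133) + U(R) = (2335029 - 2060133) - 4*0² = 274896 - 4*0 = 274896 + 0 = 274896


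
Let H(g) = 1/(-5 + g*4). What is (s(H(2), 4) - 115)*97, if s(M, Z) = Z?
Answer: -10767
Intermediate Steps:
H(g) = 1/(-5 + 4*g)
(s(H(2), 4) - 115)*97 = (4 - 115)*97 = -111*97 = -10767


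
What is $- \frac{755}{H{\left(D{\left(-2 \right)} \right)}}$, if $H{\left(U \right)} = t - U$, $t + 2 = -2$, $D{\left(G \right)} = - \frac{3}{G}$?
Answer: $\frac{1510}{11} \approx 137.27$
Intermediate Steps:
$t = -4$ ($t = -2 - 2 = -4$)
$H{\left(U \right)} = -4 - U$
$- \frac{755}{H{\left(D{\left(-2 \right)} \right)}} = - \frac{755}{-4 - - \frac{3}{-2}} = - \frac{755}{-4 - \left(-3\right) \left(- \frac{1}{2}\right)} = - \frac{755}{-4 - \frac{3}{2}} = - \frac{755}{- \frac{11}{2}} = \left(-755\right) \left(- \frac{2}{11}\right) = \frac{1510}{11}$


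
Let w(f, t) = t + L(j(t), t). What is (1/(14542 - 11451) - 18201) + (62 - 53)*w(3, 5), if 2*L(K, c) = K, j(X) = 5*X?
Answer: -111544915/6182 ≈ -18044.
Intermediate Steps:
L(K, c) = K/2
w(f, t) = 7*t/2 (w(f, t) = t + (5*t)/2 = t + 5*t/2 = 7*t/2)
(1/(14542 - 11451) - 18201) + (62 - 53)*w(3, 5) = (1/(14542 - 11451) - 18201) + (62 - 53)*((7/2)*5) = (1/3091 - 18201) + 9*(35/2) = (1/3091 - 18201) + 315/2 = -56259290/3091 + 315/2 = -111544915/6182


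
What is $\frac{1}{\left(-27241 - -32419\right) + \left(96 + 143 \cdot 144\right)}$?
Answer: $\frac{1}{25866} \approx 3.8661 \cdot 10^{-5}$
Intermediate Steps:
$\frac{1}{\left(-27241 - -32419\right) + \left(96 + 143 \cdot 144\right)} = \frac{1}{\left(-27241 + 32419\right) + \left(96 + 20592\right)} = \frac{1}{5178 + 20688} = \frac{1}{25866}$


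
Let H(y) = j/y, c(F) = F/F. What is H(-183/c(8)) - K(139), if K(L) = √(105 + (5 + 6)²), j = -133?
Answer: 133/183 - √226 ≈ -14.307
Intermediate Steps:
c(F) = 1
K(L) = √226 (K(L) = √(105 + 11²) = √(105 + 121) = √226)
H(y) = -133/y
H(-183/c(8)) - K(139) = -133/((-183/1)) - √226 = -133/((-183*1)) - √226 = -133/(-183) - √226 = -133*(-1/183) - √226 = 133/183 - √226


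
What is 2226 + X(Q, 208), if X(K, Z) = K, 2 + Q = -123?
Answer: 2101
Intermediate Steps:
Q = -125 (Q = -2 - 123 = -125)
2226 + X(Q, 208) = 2226 - 125 = 2101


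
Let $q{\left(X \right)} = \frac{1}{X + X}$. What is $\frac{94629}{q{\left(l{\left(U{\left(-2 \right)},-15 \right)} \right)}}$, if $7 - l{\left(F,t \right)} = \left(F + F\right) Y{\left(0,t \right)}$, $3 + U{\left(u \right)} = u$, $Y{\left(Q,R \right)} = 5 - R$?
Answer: $39176406$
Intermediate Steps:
$U{\left(u \right)} = -3 + u$
$l{\left(F,t \right)} = 7 - 2 F \left(5 - t\right)$ ($l{\left(F,t \right)} = 7 - \left(F + F\right) \left(5 - t\right) = 7 - 2 F \left(5 - t\right)$)
$q{\left(X \right)} = \frac{1}{2 X}$
$\frac{94629}{q{\left(l{\left(U{\left(-2 \right)},-15 \right)} \right)}} = \frac{94629}{\frac{1}{2} \frac{1}{7 + 2 \left(-3 - 2\right) \left(-5 - 15\right)}} = \frac{94629}{\frac{1}{2} \frac{1}{7 + 2 \left(-5\right) \left(-20\right)}} = \frac{94629}{\frac{1}{2} \frac{1}{7 + 200}} = \frac{94629}{\frac{1}{2} \cdot \frac{1}{207}} = 94629 \frac{1}{\frac{1}{414}} = 94629 \cdot 414 = 39176406$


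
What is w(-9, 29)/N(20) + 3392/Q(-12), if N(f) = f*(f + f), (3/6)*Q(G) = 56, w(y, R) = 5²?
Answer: 6791/224 ≈ 30.317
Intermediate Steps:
w(y, R) = 25
Q(G) = 112 (Q(G) = 2*56 = 112)
N(f) = 2*f² (N(f) = f*(2*f) = 2*f²)
w(-9, 29)/N(20) + 3392/Q(-12) = 25/((2*20²)) + 3392/112 = 25/((2*400)) + 3392*(1/112) = 25/800 + 212/7 = 25*(1/800) + 212/7 = 1/32 + 212/7 = 6791/224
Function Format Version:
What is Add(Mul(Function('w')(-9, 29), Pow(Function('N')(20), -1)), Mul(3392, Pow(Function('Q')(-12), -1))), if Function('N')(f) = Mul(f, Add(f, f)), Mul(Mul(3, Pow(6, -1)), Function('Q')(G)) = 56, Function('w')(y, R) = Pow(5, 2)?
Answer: Rational(6791, 224) ≈ 30.317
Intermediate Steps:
Function('w')(y, R) = 25
Function('Q')(G) = 112 (Function('Q')(G) = Mul(2, 56) = 112)
Function('N')(f) = Mul(2, Pow(f, 2)) (Function('N')(f) = Mul(f, Mul(2, f)) = Mul(2, Pow(f, 2)))
Add(Mul(Function('w')(-9, 29), Pow(Function('N')(20), -1)), Mul(3392, Pow(Function('Q')(-12), -1))) = Add(Mul(25, Pow(Mul(2, Pow(20, 2)), -1)), Mul(3392, Pow(112, -1))) = Add(Mul(25, Pow(Mul(2, 400), -1)), Mul(3392, Rational(1, 112))) = Add(Mul(25, Pow(800, -1)), Rational(212, 7)) = Add(Mul(25, Rational(1, 800)), Rational(212, 7)) = Add(Rational(1, 32), Rational(212, 7)) = Rational(6791, 224)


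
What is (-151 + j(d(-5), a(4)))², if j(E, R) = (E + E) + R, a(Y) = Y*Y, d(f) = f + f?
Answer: 24025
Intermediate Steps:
d(f) = 2*f
a(Y) = Y²
j(E, R) = R + 2*E (j(E, R) = 2*E + R = R + 2*E)
(-151 + j(d(-5), a(4)))² = (-151 + (4² + 2*(2*(-5))))² = (-151 + (16 + 2*(-10)))² = (-151 + (16 - 20))² = (-151 - 4)² = (-155)² = 24025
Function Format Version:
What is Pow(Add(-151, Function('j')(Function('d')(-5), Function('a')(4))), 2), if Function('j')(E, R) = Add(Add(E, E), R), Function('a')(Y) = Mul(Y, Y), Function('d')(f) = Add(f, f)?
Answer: 24025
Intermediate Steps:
Function('d')(f) = Mul(2, f)
Function('a')(Y) = Pow(Y, 2)
Function('j')(E, R) = Add(R, Mul(2, E)) (Function('j')(E, R) = Add(Mul(2, E), R) = Add(R, Mul(2, E)))
Pow(Add(-151, Function('j')(Function('d')(-5), Function('a')(4))), 2) = Pow(Add(-151, Add(Pow(4, 2), Mul(2, Mul(2, -5)))), 2) = Pow(Add(-151, Add(16, Mul(2, -10))), 2) = Pow(Add(-151, Add(16, -20)), 2) = Pow(Add(-151, -4), 2) = Pow(-155, 2) = 24025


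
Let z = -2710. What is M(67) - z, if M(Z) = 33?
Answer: 2743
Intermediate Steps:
M(67) - z = 33 - 1*(-2710) = 33 + 2710 = 2743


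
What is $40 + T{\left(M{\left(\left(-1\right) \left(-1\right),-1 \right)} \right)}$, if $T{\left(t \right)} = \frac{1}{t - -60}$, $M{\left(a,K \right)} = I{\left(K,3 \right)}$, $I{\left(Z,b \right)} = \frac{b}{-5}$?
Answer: $\frac{11885}{297} \approx 40.017$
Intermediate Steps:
$I{\left(Z,b \right)} = - \frac{b}{5}$ ($I{\left(Z,b \right)} = b \left(- \frac{1}{5}\right) = - \frac{b}{5}$)
$M{\left(a,K \right)} = - \frac{3}{5}$ ($M{\left(a,K \right)} = \left(- \frac{1}{5}\right) 3 = - \frac{3}{5}$)
$T{\left(t \right)} = \frac{1}{60 + t}$ ($T{\left(t \right)} = \frac{1}{t + \left(-3 + 63\right)} = \frac{1}{t + 60} = \frac{1}{60 + t}$)
$40 + T{\left(M{\left(\left(-1\right) \left(-1\right),-1 \right)} \right)} = 40 + \frac{1}{60 - \frac{3}{5}} = 40 + \frac{1}{\frac{297}{5}} = 40 + \frac{5}{297} = \frac{11885}{297}$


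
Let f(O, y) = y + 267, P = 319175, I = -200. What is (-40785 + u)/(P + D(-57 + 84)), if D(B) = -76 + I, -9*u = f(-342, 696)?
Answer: -40892/318899 ≈ -0.12823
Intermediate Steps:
f(O, y) = 267 + y
u = -107 (u = -(267 + 696)/9 = -⅑*963 = -107)
D(B) = -276 (D(B) = -76 - 200 = -276)
(-40785 + u)/(P + D(-57 + 84)) = (-40785 - 107)/(319175 - 276) = -40892/318899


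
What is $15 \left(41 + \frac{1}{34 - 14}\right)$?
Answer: $\frac{2463}{4} \approx 615.75$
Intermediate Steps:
$15 \left(41 + \frac{1}{34 - 14}\right) = 15 \left(41 + \frac{1}{20}\right) = 15 \cdot \frac{821}{20} = \frac{2463}{4}$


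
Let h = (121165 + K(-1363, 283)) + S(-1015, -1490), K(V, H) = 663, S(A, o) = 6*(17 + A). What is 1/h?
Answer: 1/115840 ≈ 8.6326e-6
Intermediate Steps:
S(A, o) = 102 + 6*A
h = 115840 (h = (121165 + 663) + (102 + 6*(-1015)) = 121828 + (102 - 6090) = 121828 - 5988 = 115840)
1/h = 1/115840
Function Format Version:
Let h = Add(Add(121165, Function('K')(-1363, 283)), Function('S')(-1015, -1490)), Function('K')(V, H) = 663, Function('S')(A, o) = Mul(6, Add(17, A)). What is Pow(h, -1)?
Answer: Rational(1, 115840) ≈ 8.6326e-6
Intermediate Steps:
Function('S')(A, o) = Add(102, Mul(6, A))
h = 115840 (h = Add(Add(121165, 663), Add(102, Mul(6, -1015))) = Add(121828, Add(102, -6090)) = Add(121828, -5988) = 115840)
Pow(h, -1) = Pow(115840, -1) = Rational(1, 115840)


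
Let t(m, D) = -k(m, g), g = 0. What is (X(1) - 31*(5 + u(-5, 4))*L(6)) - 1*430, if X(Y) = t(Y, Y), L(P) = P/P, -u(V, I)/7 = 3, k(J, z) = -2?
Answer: 68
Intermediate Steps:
u(V, I) = -21 (u(V, I) = -7*3 = -21)
L(P) = 1
t(m, D) = 2 (t(m, D) = -1*(-2) = 2)
X(Y) = 2
(X(1) - 31*(5 + u(-5, 4))*L(6)) - 1*430 = (2 - 31*(5 - 21)) - 1*430 = (2 - (-496)) - 430 = (2 - 31*(-16)) - 430 = (2 + 496) - 430 = 498 - 430 = 68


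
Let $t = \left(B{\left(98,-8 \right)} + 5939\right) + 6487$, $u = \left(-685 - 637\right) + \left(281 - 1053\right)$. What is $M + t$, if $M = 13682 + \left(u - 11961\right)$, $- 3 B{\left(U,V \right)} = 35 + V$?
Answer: $12044$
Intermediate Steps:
$B{\left(U,V \right)} = - \frac{35}{3} - \frac{V}{3}$ ($B{\left(U,V \right)} = - \frac{35 + V}{3} = - \frac{35}{3} - \frac{V}{3}$)
$u = -2094$ ($u = -1322 - 772 = -2094$)
$t = 12417$ ($t = \left(\left(- \frac{35}{3} - - \frac{8}{3}\right) + 5939\right) + 6487 = \left(\left(- \frac{35}{3} + \frac{8}{3}\right) + 5939\right) + 6487 = \left(-9 + 5939\right) + 6487 = 5930 + 6487 = 12417$)
$M = -373$ ($M = 13682 - 14055 = -373$)
$M + t = -373 + 12417 = 12044$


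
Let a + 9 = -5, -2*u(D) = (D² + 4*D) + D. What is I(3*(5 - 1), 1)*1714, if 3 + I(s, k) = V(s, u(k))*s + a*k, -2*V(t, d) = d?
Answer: 1714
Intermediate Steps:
u(D) = -5*D/2 - D²/2 (u(D) = -((D² + 4*D) + D)/2 = -(D² + 5*D)/2 = -5*D/2 - D²/2)
a = -14 (a = -9 - 5 = -14)
V(t, d) = -d/2
I(s, k) = -3 - 14*k + k*s*(5 + k)/4 (I(s, k) = -3 + ((-(-1)*k*(5 + k)/4)*s - 14*k) = -3 + ((k*(5 + k)/4)*s - 14*k) = -3 + (k*s*(5 + k)/4 - 14*k) = -3 + (-14*k + k*s*(5 + k)/4) = -3 - 14*k + k*s*(5 + k)/4)
I(3*(5 - 1), 1)*1714 = (-3 - 14*1 + (¼)*1*(3*(5 - 1))*(5 + 1))*1714 = (-3 - 14 + (¼)*1*(3*4)*6)*1714 = (-3 - 14 + (¼)*1*12*6)*1714 = (-3 - 14 + 18)*1714 = 1*1714 = 1714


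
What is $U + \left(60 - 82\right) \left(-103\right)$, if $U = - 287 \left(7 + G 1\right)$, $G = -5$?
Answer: $1692$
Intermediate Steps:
$U = -574$ ($U = - 287 \left(7 - 5\right) = \left(-287\right) 2 = -574$)
$U + \left(60 - 82\right) \left(-103\right) = -574 + \left(60 - 82\right) \left(-103\right) = -574 - -2266 = -574 + 2266 = 1692$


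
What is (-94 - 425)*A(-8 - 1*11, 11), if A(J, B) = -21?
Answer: 10899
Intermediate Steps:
(-94 - 425)*A(-8 - 1*11, 11) = (-94 - 425)*(-21) = -519*(-21) = 10899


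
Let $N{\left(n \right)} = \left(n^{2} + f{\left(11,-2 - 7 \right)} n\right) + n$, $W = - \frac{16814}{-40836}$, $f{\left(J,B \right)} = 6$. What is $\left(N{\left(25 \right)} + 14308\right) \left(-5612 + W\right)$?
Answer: $- \frac{288505915862}{3403} \approx -8.478 \cdot 10^{7}$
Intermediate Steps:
$W = \frac{8407}{20418}$ ($W = \left(-16814\right) \left(- \frac{1}{40836}\right) = \frac{8407}{20418} \approx 0.41174$)
$N{\left(n \right)} = n^{2} + 7 n$ ($N{\left(n \right)} = \left(n^{2} + 6 n\right) + n = n^{2} + 7 n$)
$\left(N{\left(25 \right)} + 14308\right) \left(-5612 + W\right) = \left(25 \left(7 + 25\right) + 14308\right) \left(-5612 + \frac{8407}{20418}\right) = \left(25 \cdot 32 + 14308\right) \left(- \frac{114577409}{20418}\right) = \left(800 + 14308\right) \left(- \frac{114577409}{20418}\right) = 15108 \left(- \frac{114577409}{20418}\right) = - \frac{288505915862}{3403}$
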